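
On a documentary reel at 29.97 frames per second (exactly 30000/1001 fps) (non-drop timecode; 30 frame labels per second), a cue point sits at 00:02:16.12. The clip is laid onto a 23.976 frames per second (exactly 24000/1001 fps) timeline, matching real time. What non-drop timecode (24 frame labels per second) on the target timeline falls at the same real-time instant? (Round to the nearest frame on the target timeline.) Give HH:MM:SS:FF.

Source frame index: (0×3600 + 2×60 + 16) × 30 + 12 = 4092.
Real time: 4092 / (30000/1001) = 341341/2500 s.
Target frame: (341341/2500) × (24000/1001) = 16368/5 ≈ 3273.600 → 3274.
At 24 labels/s: frame 3274 → 00:02:16:10.

00:02:16:10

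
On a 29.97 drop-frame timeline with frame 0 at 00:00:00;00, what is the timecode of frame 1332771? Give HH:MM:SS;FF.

12:21:10;05

Each 10-minute DF block holds 10 × 60 × 30 − 9 × 2 = 17982 frames. 1332771 ÷ 17982 → 74 full blocks, remainder 2103.
Within the partial block the first minute is 1800 frames and each further minute 1798, so 1 further minute boundary passed. Total skipped labels = 18 × 74 + 2 × 1 = 1334.
Non-drop label index = 1332771 + 1334 = 1334105; at 30 labels/s that is 12:21:10:05, i.e. DF 12:21:10;05.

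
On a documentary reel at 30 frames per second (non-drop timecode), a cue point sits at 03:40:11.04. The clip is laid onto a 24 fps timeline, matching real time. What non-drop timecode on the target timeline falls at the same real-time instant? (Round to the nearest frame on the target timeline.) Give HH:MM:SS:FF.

03:40:11:03

Source frame index: (3×3600 + 40×60 + 11) × 30 + 4 = 396334.
Real time: 396334 / (30) = 198167/15 s.
Target frame: (198167/15) × (24) = 1585336/5 ≈ 317067.200 → 317067.
At 24 labels/s: frame 317067 → 03:40:11:03.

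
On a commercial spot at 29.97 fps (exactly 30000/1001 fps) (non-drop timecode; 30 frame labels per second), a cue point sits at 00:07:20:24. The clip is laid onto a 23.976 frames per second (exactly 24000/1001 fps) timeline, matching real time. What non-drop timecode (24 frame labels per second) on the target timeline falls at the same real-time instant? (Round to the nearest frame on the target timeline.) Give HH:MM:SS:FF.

00:07:20:19

Source frame index: (0×3600 + 7×60 + 20) × 30 + 24 = 13224.
Real time: 13224 / (30000/1001) = 551551/1250 s.
Target frame: (551551/1250) × (24000/1001) = 52896/5 ≈ 10579.200 → 10579.
At 24 labels/s: frame 10579 → 00:07:20:19.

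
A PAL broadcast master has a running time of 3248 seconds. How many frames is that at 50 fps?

162400 frames

Frames = 3248 × 50 = 162400.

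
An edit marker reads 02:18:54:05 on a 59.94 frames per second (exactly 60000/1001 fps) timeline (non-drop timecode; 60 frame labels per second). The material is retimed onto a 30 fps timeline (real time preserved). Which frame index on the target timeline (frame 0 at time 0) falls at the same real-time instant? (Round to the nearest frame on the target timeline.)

Source frame index: (2×3600 + 18×60 + 54) × 60 + 5 = 500045.
Real time: 500045 / (60000/1001) = 100109009/12000 s.
Target frame: (100109009/12000) × (30) = 100109009/400 ≈ 250272.522 → 250273.

frame 250273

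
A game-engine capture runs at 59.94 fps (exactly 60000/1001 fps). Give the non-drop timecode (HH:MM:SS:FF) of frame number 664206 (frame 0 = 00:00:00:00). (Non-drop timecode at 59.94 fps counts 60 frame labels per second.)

664206 ÷ 60 = 11070 full seconds, remainder 6 frames.
11070 s = 3 h 4 min 30 s.
Timecode: 03:04:30:06.

03:04:30:06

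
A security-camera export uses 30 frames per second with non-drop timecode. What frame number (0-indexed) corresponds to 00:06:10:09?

frame 11109

Total seconds to the label: (0 × 3600 + 6 × 60 + 10) = 370.
Frame index = 370 × 30 + 9 = 11109.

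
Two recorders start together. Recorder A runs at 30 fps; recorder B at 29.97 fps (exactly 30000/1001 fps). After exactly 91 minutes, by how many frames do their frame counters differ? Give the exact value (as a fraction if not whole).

91 min = 5460 s.
A emits 30 × 5460 = 163800 frames; B emits 30000/1001 × 5460 = 1800000/11.
Difference = 1800/11 frames (≈ 163.6364); B is behind A.

1800/11 frames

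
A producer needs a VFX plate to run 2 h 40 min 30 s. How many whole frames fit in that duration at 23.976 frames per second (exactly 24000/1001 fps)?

230889 frames

2 h 40 min 30 s = 9630 s.
Frames = 9630 × 24000/1001 = 231120000/1001 ≈ 230889.1109.
Complete frames: 230889.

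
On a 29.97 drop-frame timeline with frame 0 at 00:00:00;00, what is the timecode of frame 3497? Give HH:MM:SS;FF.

00:01:56;19

Ten DF minutes hold 17982 frames, so frame 3497 lies in block 0 (frames 0–17981) with 3497 frames into that block.
The block's first minute is 1800 frames and the rest 1798 each; 3497 frames reaches minute 1, so 0 × 18 + 1 × 2 = 2 labels have been skipped so far.
Adding those back, label number 3497 + 2 = 3499 at 30 labels/s is 116 s + 19 f = 0 h 1 min 56 s frame 19, i.e. 00:01:56;19.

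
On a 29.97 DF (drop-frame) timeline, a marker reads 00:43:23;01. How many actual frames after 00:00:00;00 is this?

As if non-drop at 30 labels/s: (0 × 3600 + 43 × 60 + 23) × 30 + 1 = 78091.
Minute boundaries passed: 43; those not divisible by 10: 43 − 4 = 39; dropped labels = 2 × 39 = 78.
Actual frame index = 78091 − 78 = 78013.

78013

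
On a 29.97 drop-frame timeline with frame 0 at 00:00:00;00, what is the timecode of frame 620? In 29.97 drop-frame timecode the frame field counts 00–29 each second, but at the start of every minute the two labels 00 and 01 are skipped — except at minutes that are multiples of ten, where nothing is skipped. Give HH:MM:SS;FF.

Each 10-minute DF block holds 10 × 60 × 30 − 9 × 2 = 17982 frames. 620 ÷ 17982 → 0 full blocks, remainder 620.
Within the partial block the first minute is 1800 frames and each further minute 1798, so 0 further minute boundaries passed. Total skipped labels = 18 × 0 + 2 × 0 = 0.
Non-drop label index = 620 + 0 = 620; at 30 labels/s that is 00:00:20:20, i.e. DF 00:00:20;20.

00:00:20;20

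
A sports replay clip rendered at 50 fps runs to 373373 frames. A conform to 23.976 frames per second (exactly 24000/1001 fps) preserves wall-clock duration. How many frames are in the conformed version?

Target frames = source frames × (target rate / source rate) = 373373 × (24000/1001)/(50) = 373373 × 480/1001 = 179040.

179040 frames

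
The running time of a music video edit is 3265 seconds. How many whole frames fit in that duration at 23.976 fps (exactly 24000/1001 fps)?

78281 frames

Frames = 3265 × 24000/1001 = 78360000/1001 ≈ 78281.7183.
Complete frames: 78281.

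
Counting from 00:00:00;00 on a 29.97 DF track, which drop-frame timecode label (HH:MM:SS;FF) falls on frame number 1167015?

Each 10-minute DF block holds 10 × 60 × 30 − 9 × 2 = 17982 frames. 1167015 ÷ 17982 → 64 full blocks, remainder 16167.
Within the partial block the first minute is 1800 frames and each further minute 1798, so 8 further minute boundaries passed. Total skipped labels = 18 × 64 + 2 × 8 = 1168.
Non-drop label index = 1167015 + 1168 = 1168183; at 30 labels/s that is 10:48:59:13, i.e. DF 10:48:59;13.

10:48:59;13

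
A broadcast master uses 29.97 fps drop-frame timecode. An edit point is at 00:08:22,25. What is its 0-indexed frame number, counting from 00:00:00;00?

15069

As if non-drop at 30 labels/s: (0 × 3600 + 8 × 60 + 22) × 30 + 25 = 15085.
Minute boundaries passed: 8; those not divisible by 10: 8 − 0 = 8; dropped labels = 2 × 8 = 16.
Actual frame index = 15085 − 16 = 15069.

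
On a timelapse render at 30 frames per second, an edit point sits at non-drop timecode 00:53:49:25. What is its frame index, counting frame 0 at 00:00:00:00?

frame 96895

Total seconds to the label: (0 × 3600 + 53 × 60 + 49) = 3229.
Frame index = 3229 × 30 + 25 = 96895.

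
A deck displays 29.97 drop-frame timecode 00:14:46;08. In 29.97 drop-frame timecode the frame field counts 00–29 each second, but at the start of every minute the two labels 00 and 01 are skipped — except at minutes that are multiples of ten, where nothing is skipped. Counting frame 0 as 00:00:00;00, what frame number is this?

As if non-drop at 30 labels/s: (0 × 3600 + 14 × 60 + 46) × 30 + 8 = 26588.
Minute boundaries passed: 14; those not divisible by 10: 14 − 1 = 13; dropped labels = 2 × 13 = 26.
Actual frame index = 26588 − 26 = 26562.

26562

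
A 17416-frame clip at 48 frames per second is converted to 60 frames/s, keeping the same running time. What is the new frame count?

Target frames = source frames × (target rate / source rate) = 17416 × (60)/(48) = 17416 × 5/4 = 21770.

21770 frames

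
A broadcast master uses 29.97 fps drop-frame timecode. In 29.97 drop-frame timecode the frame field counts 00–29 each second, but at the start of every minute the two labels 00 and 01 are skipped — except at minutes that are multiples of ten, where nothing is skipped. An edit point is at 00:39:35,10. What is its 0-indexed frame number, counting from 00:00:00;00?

As if non-drop at 30 labels/s: (0 × 3600 + 39 × 60 + 35) × 30 + 10 = 71260.
Minute boundaries passed: 39; those not divisible by 10: 39 − 3 = 36; dropped labels = 2 × 36 = 72.
Actual frame index = 71260 − 72 = 71188.

71188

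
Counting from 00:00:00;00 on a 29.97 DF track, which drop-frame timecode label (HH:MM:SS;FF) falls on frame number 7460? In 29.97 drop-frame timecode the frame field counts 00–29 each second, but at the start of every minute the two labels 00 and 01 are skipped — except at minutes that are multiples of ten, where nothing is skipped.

Each 10-minute DF block holds 10 × 60 × 30 − 9 × 2 = 17982 frames. 7460 ÷ 17982 → 0 full blocks, remainder 7460.
Within the partial block the first minute is 1800 frames and each further minute 1798, so 4 further minute boundaries passed. Total skipped labels = 18 × 0 + 2 × 4 = 8.
Non-drop label index = 7460 + 8 = 7468; at 30 labels/s that is 00:04:08:28, i.e. DF 00:04:08;28.

00:04:08;28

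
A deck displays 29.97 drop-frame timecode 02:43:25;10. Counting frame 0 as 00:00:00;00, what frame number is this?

293866

Complete 10-minute blocks: 16, each 17982 frames → 287712.
Remaining 3 whole minutes in the current block: 1800 + 2 × 1798 = 5396 frames.
Within the current minute: 25 × 30 + 10 − 2 = 758 (labels ;00/;01 skipped at this minute). Total = 287712 + 5396 + 758 = 293866.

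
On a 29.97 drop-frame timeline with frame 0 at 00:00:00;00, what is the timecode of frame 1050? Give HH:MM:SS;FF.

Ten DF minutes hold 17982 frames, so frame 1050 lies in block 0 (frames 0–17981) with 1050 frames into that block.
The block's first minute is 1800 frames and the rest 1798 each; 1050 frames reaches minute 0, so 0 × 18 + 0 × 2 = 0 labels have been skipped so far.
Adding those back, label number 1050 + 0 = 1050 at 30 labels/s is 35 s + 0 f = 0 h 0 min 35 s frame 0, i.e. 00:00:35;00.

00:00:35;00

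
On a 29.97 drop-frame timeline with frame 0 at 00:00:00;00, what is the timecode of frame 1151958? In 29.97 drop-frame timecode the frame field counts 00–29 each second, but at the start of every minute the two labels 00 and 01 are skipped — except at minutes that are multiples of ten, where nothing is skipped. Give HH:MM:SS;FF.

Each 10-minute DF block holds 10 × 60 × 30 − 9 × 2 = 17982 frames. 1151958 ÷ 17982 → 64 full blocks, remainder 1110.
Within the partial block the first minute is 1800 frames and each further minute 1798, so 0 further minute boundaries passed. Total skipped labels = 18 × 64 + 2 × 0 = 1152.
Non-drop label index = 1151958 + 1152 = 1153110; at 30 labels/s that is 10:40:37:00, i.e. DF 10:40:37;00.

10:40:37;00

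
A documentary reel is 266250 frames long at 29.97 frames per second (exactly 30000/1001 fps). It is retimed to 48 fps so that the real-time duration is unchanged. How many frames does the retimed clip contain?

426426 frames

Target frames = source frames × (target rate / source rate) = 266250 × (48)/(30000/1001) = 266250 × 1001/625 = 426426.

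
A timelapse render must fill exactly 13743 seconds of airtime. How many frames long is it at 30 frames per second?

412290 frames

Frames = 13743 × 30 = 412290.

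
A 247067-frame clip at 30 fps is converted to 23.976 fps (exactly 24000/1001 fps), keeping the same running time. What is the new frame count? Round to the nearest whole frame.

197456 frames

Frames at target rate = 247067 × (24000/1001) / (30) = 197653600/1001 ≈ 197456.144.
Nearest whole frame: 197456.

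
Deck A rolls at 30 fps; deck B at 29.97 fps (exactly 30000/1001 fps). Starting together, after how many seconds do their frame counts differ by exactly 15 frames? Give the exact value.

500.5 seconds

The gap grows by |30000/1001 − 30| = 30/1001 frames per second.
Time for a 15-frame gap: 15 ÷ (30/1001) = 500.5 s.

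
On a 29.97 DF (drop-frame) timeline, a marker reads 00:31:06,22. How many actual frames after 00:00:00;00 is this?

Complete 10-minute blocks: 3, each 17982 frames → 53946.
Remaining 1 whole minute in the current block: 1800 + 0 × 1798 = 1800 frames.
Within the current minute: 6 × 30 + 22 − 2 = 200 (labels ;00/;01 skipped at this minute). Total = 53946 + 1800 + 200 = 55946.

55946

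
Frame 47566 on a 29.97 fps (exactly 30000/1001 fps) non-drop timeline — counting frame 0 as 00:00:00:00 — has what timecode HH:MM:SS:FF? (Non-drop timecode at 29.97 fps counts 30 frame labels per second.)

47566 ÷ 30 = 1585 full seconds, remainder 16 frames.
1585 s = 0 h 26 min 25 s.
Timecode: 00:26:25:16.

00:26:25:16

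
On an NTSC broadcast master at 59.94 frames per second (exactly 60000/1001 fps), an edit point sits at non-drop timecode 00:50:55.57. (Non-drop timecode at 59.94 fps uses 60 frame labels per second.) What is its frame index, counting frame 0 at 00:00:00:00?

Total seconds to the label: (0 × 3600 + 50 × 60 + 55) = 3055.
Frame index = 3055 × 60 + 57 = 183357.

183357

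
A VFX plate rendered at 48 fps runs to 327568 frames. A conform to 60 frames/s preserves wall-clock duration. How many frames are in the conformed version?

Target frames = source frames × (target rate / source rate) = 327568 × (60)/(48) = 327568 × 5/4 = 409460.

409460 frames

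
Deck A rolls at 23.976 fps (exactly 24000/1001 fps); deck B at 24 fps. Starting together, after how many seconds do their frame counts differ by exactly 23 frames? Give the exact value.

23023/24 seconds

The gap grows by |24 − 24000/1001| = 24/1001 frames per second.
Time for a 23-frame gap: 23 ÷ (24/1001) = 23023/24 s.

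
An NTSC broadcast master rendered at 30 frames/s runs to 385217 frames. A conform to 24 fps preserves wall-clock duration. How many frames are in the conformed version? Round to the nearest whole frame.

308174 frames

Frames at target rate = 385217 × (24) / (30) = 1540868/5 ≈ 308173.600.
Nearest whole frame: 308174.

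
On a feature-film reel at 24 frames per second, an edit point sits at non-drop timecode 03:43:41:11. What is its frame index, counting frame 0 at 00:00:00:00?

frame 322115

Total seconds to the label: (3 × 3600 + 43 × 60 + 41) = 13421.
Frame index = 13421 × 24 + 11 = 322115.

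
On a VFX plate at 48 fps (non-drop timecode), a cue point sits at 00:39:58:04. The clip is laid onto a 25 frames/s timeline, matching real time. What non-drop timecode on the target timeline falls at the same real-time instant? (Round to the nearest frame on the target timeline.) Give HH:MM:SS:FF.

Source frame index: (0×3600 + 39×60 + 58) × 48 + 4 = 115108.
Real time: 115108 / (48) = 28777/12 s.
Target frame: (28777/12) × (25) = 719425/12 ≈ 59952.083 → 59952.
At 25 labels/s: frame 59952 → 00:39:58:02.

00:39:58:02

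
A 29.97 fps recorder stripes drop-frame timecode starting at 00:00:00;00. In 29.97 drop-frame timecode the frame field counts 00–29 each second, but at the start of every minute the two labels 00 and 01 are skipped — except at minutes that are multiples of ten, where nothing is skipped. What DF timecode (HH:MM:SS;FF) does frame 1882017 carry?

Ten DF minutes hold 17982 frames, so frame 1882017 lies in block 104 (frames 1870128–1888109) with 11889 frames into that block.
The block's first minute is 1800 frames and the rest 1798 each; 11889 frames reaches minute 6, so 104 × 18 + 6 × 2 = 1884 labels have been skipped so far.
Adding those back, label number 1882017 + 1884 = 1883901 at 30 labels/s is 62796 s + 21 f = 17 h 26 min 36 s frame 21, i.e. 17:26:36;21.

17:26:36;21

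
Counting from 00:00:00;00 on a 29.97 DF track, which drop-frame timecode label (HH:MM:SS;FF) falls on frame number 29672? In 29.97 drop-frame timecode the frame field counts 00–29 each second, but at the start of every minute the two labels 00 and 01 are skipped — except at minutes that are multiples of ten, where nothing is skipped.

00:16:30;02

Each 10-minute DF block holds 10 × 60 × 30 − 9 × 2 = 17982 frames. 29672 ÷ 17982 → 1 full block, remainder 11690.
Within the partial block the first minute is 1800 frames and each further minute 1798, so 6 further minute boundaries passed. Total skipped labels = 18 × 1 + 2 × 6 = 30.
Non-drop label index = 29672 + 30 = 29702; at 30 labels/s that is 00:16:30:02, i.e. DF 00:16:30;02.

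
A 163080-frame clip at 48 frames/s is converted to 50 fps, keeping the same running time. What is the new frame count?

169875 frames

Target frames = source frames × (target rate / source rate) = 163080 × (50)/(48) = 163080 × 25/24 = 169875.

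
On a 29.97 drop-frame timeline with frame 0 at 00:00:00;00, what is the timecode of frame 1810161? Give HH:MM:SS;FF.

16:46:39;03

Ten DF minutes hold 17982 frames, so frame 1810161 lies in block 100 (frames 1798200–1816181) with 11961 frames into that block.
The block's first minute is 1800 frames and the rest 1798 each; 11961 frames reaches minute 6, so 100 × 18 + 6 × 2 = 1812 labels have been skipped so far.
Adding those back, label number 1810161 + 1812 = 1811973 at 30 labels/s is 60399 s + 3 f = 16 h 46 min 39 s frame 3, i.e. 16:46:39;03.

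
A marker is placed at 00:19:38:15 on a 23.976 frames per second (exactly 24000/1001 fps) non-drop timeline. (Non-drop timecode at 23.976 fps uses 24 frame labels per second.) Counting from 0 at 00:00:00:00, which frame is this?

Total seconds to the label: (0 × 3600 + 19 × 60 + 38) = 1178.
Frame index = 1178 × 24 + 15 = 28287.

frame 28287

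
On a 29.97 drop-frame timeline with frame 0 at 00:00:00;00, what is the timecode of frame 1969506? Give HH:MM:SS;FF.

Ten DF minutes hold 17982 frames, so frame 1969506 lies in block 109 (frames 1960038–1978019) with 9468 frames into that block.
The block's first minute is 1800 frames and the rest 1798 each; 9468 frames reaches minute 5, so 109 × 18 + 5 × 2 = 1972 labels have been skipped so far.
Adding those back, label number 1969506 + 1972 = 1971478 at 30 labels/s is 65715 s + 28 f = 18 h 15 min 15 s frame 28, i.e. 18:15:15;28.

18:15:15;28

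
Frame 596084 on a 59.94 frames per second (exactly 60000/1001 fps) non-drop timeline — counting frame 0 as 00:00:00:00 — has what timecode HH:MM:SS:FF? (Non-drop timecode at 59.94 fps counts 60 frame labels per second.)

596084 ÷ 60 = 9934 full seconds, remainder 44 frames.
9934 s = 2 h 45 min 34 s.
Timecode: 02:45:34:44.

02:45:34:44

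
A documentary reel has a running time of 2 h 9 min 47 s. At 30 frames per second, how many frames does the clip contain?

233610 frames

2 h 9 min 47 s = 7787 s.
Frames = 7787 × 30 = 233610.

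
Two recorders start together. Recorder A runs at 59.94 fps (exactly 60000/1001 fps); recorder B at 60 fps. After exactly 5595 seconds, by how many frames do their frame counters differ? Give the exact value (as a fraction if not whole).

A emits 60000/1001 × 5595 = 335700000/1001 frames; B emits 60 × 5595 = 335700.
Difference = 335700/1001 frames (≈ 335.3646); B is ahead of A.

335700/1001 frames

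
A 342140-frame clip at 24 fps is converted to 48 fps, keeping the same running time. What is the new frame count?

684280 frames

Target frames = source frames × (target rate / source rate) = 342140 × (48)/(24) = 342140 × 2 = 684280.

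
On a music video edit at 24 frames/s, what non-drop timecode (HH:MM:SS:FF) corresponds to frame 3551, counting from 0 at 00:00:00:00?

3551 ÷ 24 = 147 full seconds, remainder 23 frames.
147 s = 0 h 2 min 27 s.
Timecode: 00:02:27:23.

00:02:27:23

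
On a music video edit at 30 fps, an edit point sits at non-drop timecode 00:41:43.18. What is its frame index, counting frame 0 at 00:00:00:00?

Total seconds to the label: (0 × 3600 + 41 × 60 + 43) = 2503.
Frame index = 2503 × 30 + 18 = 75108.

75108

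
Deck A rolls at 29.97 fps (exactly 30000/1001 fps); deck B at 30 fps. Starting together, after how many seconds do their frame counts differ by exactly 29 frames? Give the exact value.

29029/30 seconds

The gap grows by |30 − 30000/1001| = 30/1001 frames per second.
Time for a 29-frame gap: 29 ÷ (30/1001) = 29029/30 s.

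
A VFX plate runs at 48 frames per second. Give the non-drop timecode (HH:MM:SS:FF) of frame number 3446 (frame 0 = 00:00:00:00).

00:01:11:38

3446 ÷ 48 = 71 full seconds, remainder 38 frames.
71 s = 0 h 1 min 11 s.
Timecode: 00:01:11:38.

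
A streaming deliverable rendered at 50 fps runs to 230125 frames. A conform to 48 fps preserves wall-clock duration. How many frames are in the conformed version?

220920 frames

Target frames = source frames × (target rate / source rate) = 230125 × (48)/(50) = 230125 × 24/25 = 220920.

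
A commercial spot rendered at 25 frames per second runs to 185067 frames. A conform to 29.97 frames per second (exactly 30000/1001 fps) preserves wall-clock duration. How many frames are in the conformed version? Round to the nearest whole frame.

Frames at target rate = 185067 × (30000/1001) / (25) = 222080400/1001 ≈ 221858.541.
Nearest whole frame: 221859.

221859 frames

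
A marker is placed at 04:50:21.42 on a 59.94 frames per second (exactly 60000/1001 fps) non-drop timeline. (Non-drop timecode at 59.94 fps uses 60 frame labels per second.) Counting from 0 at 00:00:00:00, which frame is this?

1045302

Total seconds to the label: (4 × 3600 + 50 × 60 + 21) = 17421.
Frame index = 17421 × 60 + 42 = 1045302.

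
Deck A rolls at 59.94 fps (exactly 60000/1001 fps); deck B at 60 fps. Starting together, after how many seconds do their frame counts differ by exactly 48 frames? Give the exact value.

800.8 seconds

The gap grows by |60 − 60000/1001| = 60/1001 frames per second.
Time for a 48-frame gap: 48 ÷ (60/1001) = 800.8 s.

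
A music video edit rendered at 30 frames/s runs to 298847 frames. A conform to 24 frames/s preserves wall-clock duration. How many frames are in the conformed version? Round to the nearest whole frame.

Frames at target rate = 298847 × (24) / (30) = 1195388/5 ≈ 239077.600.
Nearest whole frame: 239078.

239078 frames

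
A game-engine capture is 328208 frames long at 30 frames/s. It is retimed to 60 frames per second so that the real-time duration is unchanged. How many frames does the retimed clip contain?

656416 frames

Target frames = source frames × (target rate / source rate) = 328208 × (60)/(30) = 328208 × 2 = 656416.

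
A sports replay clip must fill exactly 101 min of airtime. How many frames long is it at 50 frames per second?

303000 frames

101 min = 6060 s.
Frames = 6060 × 50 = 303000.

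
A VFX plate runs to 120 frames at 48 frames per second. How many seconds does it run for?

2.5 seconds

Running time = 120 / (48) = 2.5 s.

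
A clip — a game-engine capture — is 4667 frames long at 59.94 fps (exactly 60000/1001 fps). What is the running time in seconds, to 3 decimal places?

Running time = 4667 × 1001/60000 = 4671667/60000 s ≈ 77.861 s.

77.861 seconds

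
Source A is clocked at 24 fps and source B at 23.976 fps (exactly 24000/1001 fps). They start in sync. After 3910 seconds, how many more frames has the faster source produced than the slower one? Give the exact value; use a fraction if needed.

A emits 24 × 3910 = 93840 frames; B emits 24000/1001 × 3910 = 93840000/1001.
Difference = 93840/1001 frames (≈ 93.7463); B is behind A.

93840/1001 frames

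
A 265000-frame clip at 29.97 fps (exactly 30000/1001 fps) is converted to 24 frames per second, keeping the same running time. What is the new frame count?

212212 frames

Target frames = source frames × (target rate / source rate) = 265000 × (24)/(30000/1001) = 265000 × 1001/1250 = 212212.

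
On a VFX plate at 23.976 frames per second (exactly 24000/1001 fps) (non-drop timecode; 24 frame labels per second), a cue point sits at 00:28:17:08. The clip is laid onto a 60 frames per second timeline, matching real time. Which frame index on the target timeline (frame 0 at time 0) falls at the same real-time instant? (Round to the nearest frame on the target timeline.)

Source frame index: (0×3600 + 28×60 + 17) × 24 + 8 = 40736.
Real time: 40736 / (24000/1001) = 1274273/750 s.
Target frame: (1274273/750) × (60) = 2548546/25 ≈ 101941.840 → 101942.

frame 101942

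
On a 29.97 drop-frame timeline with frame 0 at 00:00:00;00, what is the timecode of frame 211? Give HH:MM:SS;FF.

00:00:07;01

Each 10-minute DF block holds 10 × 60 × 30 − 9 × 2 = 17982 frames. 211 ÷ 17982 → 0 full blocks, remainder 211.
Within the partial block the first minute is 1800 frames and each further minute 1798, so 0 further minute boundaries passed. Total skipped labels = 18 × 0 + 2 × 0 = 0.
Non-drop label index = 211 + 0 = 211; at 30 labels/s that is 00:00:07:01, i.e. DF 00:00:07;01.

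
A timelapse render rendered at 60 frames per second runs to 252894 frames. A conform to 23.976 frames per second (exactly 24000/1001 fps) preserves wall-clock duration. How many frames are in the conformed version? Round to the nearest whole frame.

Frames at target rate = 252894 × (24000/1001) / (60) = 101157600/1001 ≈ 101056.543.
Nearest whole frame: 101057.

101057 frames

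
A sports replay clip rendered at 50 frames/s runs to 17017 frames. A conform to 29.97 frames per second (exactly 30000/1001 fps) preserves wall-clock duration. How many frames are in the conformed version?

Target frames = source frames × (target rate / source rate) = 17017 × (30000/1001)/(50) = 17017 × 600/1001 = 10200.

10200 frames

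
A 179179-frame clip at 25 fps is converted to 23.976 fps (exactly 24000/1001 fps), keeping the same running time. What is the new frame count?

Target frames = source frames × (target rate / source rate) = 179179 × (24000/1001)/(25) = 179179 × 960/1001 = 171840.

171840 frames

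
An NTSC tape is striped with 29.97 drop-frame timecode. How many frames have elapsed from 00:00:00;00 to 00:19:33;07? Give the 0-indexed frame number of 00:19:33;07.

35161

As if non-drop at 30 labels/s: (0 × 3600 + 19 × 60 + 33) × 30 + 7 = 35197.
Minute boundaries passed: 19; those not divisible by 10: 19 − 1 = 18; dropped labels = 2 × 18 = 36.
Actual frame index = 35197 − 36 = 35161.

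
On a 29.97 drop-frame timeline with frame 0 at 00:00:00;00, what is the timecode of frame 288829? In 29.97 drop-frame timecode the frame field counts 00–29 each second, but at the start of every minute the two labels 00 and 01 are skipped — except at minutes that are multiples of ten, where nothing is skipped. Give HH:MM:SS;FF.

02:40:37;07

Ten DF minutes hold 17982 frames, so frame 288829 lies in block 16 (frames 287712–305693) with 1117 frames into that block.
The block's first minute is 1800 frames and the rest 1798 each; 1117 frames reaches minute 0, so 16 × 18 + 0 × 2 = 288 labels have been skipped so far.
Adding those back, label number 288829 + 288 = 289117 at 30 labels/s is 9637 s + 7 f = 2 h 40 min 37 s frame 7, i.e. 02:40:37;07.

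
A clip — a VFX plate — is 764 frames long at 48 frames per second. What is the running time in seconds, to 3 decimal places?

Running time = 764 × 1/48 = 191/12 s ≈ 15.917 s.

15.917 seconds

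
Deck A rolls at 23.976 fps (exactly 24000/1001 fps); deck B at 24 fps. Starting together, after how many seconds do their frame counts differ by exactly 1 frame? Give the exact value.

The gap grows by |24 − 24000/1001| = 24/1001 frames per second.
Time for a 1-frame gap: 1 ÷ (24/1001) = 1001/24 s.

1001/24 seconds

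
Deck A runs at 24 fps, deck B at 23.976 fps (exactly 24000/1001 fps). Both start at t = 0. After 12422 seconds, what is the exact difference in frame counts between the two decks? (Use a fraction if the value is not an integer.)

A emits 24 × 12422 = 298128 frames; B emits 24000/1001 × 12422 = 298128000/1001.
Difference = 298128/1001 frames (≈ 297.8302); B is behind A.

298128/1001 frames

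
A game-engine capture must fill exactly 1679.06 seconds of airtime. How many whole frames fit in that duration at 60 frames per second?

Frames = 1679.06 × 60 = 503718/5 ≈ 100743.6000.
Complete frames: 100743.

100743 frames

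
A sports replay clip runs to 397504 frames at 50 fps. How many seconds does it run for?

Running time = 397504 / (50) = 7950.08 s.

7950.08 seconds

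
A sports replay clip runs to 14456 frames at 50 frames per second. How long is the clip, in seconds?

289.12 seconds

Running time = 14456 / (50) = 289.12 s.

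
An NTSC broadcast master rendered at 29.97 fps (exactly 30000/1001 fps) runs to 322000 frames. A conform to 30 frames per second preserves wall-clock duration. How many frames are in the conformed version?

322322 frames

Target frames = source frames × (target rate / source rate) = 322000 × (30)/(30000/1001) = 322000 × 1001/1000 = 322322.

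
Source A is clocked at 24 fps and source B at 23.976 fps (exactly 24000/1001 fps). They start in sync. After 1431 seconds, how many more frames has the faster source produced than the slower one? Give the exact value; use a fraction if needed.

A emits 24 × 1431 = 34344 frames; B emits 24000/1001 × 1431 = 34344000/1001.
Difference = 34344/1001 frames (≈ 34.3097); B is behind A.

34344/1001 frames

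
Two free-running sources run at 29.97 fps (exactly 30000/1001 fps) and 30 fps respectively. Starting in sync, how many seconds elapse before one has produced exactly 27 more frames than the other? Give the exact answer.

900.9 seconds

The gap grows by |30 − 30000/1001| = 30/1001 frames per second.
Time for a 27-frame gap: 27 ÷ (30/1001) = 900.9 s.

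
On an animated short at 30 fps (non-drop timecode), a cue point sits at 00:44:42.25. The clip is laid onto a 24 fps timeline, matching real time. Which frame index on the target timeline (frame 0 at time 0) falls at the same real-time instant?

Source frame index: (0×3600 + 44×60 + 42) × 30 + 25 = 80485.
Real time: 80485 / (30) = 16097/6 s.
Target frame: (16097/6) × (24) = 64388.

frame 64388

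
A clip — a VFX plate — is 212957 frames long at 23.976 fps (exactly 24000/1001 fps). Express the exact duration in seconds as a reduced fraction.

213169957/24000 seconds

Running time = 212957 ÷ (24000/1001) = 212957 × 1001/24000 = 213169957/24000 s.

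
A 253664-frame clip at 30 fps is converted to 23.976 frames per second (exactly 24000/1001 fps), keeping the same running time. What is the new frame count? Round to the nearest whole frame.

Frames at target rate = 253664 × (24000/1001) / (30) = 202931200/1001 ≈ 202728.472.
Nearest whole frame: 202728.

202728 frames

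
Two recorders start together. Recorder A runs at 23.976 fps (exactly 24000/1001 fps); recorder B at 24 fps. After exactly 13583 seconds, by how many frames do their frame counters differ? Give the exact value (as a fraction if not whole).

325992/1001 frames

A emits 24000/1001 × 13583 = 325992000/1001 frames; B emits 24 × 13583 = 325992.
Difference = 325992/1001 frames (≈ 325.6663); B is ahead of A.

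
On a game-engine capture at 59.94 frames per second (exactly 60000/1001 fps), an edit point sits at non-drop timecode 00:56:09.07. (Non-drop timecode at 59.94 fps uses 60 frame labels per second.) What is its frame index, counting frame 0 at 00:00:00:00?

202147

Total seconds to the label: (0 × 3600 + 56 × 60 + 9) = 3369.
Frame index = 3369 × 60 + 7 = 202147.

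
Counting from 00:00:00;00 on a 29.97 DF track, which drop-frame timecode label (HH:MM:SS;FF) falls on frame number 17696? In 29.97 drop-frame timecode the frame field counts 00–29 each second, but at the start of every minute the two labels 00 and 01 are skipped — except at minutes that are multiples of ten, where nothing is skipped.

00:09:50;14

Each 10-minute DF block holds 10 × 60 × 30 − 9 × 2 = 17982 frames. 17696 ÷ 17982 → 0 full blocks, remainder 17696.
Within the partial block the first minute is 1800 frames and each further minute 1798, so 9 further minute boundaries passed. Total skipped labels = 18 × 0 + 2 × 9 = 18.
Non-drop label index = 17696 + 18 = 17714; at 30 labels/s that is 00:09:50:14, i.e. DF 00:09:50;14.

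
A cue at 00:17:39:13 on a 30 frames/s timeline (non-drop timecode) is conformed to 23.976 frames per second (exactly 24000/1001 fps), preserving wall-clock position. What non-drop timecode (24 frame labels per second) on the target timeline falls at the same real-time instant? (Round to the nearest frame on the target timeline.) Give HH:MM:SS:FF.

00:17:38:09

Source frame index: (0×3600 + 17×60 + 39) × 30 + 13 = 31783.
Real time: 31783 / (30) = 31783/30 s.
Target frame: (31783/30) × (24000/1001) = 25426400/1001 ≈ 25400.999 → 25401.
At 24 labels/s: frame 25401 → 00:17:38:09.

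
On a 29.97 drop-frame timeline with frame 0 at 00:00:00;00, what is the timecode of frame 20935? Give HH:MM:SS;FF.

00:11:38;15

Each 10-minute DF block holds 10 × 60 × 30 − 9 × 2 = 17982 frames. 20935 ÷ 17982 → 1 full block, remainder 2953.
Within the partial block the first minute is 1800 frames and each further minute 1798, so 1 further minute boundary passed. Total skipped labels = 18 × 1 + 2 × 1 = 20.
Non-drop label index = 20935 + 20 = 20955; at 30 labels/s that is 00:11:38:15, i.e. DF 00:11:38;15.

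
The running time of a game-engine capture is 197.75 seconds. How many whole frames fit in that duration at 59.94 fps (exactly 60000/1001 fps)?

11853 frames

Frames = 197.75 × 60000/1001 = 1695000/143 ≈ 11853.1469.
Complete frames: 11853.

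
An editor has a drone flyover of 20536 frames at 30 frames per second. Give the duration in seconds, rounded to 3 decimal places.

684.533 seconds

Running time = 20536 × 1/30 = 10268/15 s ≈ 684.533 s.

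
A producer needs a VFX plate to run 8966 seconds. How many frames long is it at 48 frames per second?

Frames = 8966 × 48 = 430368.

430368 frames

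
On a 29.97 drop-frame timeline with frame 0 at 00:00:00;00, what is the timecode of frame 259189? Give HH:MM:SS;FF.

Each 10-minute DF block holds 10 × 60 × 30 − 9 × 2 = 17982 frames. 259189 ÷ 17982 → 14 full blocks, remainder 7441.
Within the partial block the first minute is 1800 frames and each further minute 1798, so 4 further minute boundaries passed. Total skipped labels = 18 × 14 + 2 × 4 = 260.
Non-drop label index = 259189 + 260 = 259449; at 30 labels/s that is 02:24:08:09, i.e. DF 02:24:08;09.

02:24:08;09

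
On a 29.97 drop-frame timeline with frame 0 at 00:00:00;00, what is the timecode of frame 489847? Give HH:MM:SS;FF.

Each 10-minute DF block holds 10 × 60 × 30 − 9 × 2 = 17982 frames. 489847 ÷ 17982 → 27 full blocks, remainder 4333.
Within the partial block the first minute is 1800 frames and each further minute 1798, so 2 further minute boundaries passed. Total skipped labels = 18 × 27 + 2 × 2 = 490.
Non-drop label index = 489847 + 490 = 490337; at 30 labels/s that is 04:32:24:17, i.e. DF 04:32:24;17.

04:32:24;17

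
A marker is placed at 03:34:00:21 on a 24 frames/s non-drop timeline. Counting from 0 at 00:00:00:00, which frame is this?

Total seconds to the label: (3 × 3600 + 34 × 60 + 0) = 12840.
Frame index = 12840 × 24 + 21 = 308181.

308181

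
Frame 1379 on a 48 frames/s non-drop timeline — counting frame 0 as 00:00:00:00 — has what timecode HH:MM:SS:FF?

1379 ÷ 48 = 28 full seconds, remainder 35 frames.
28 s = 0 h 0 min 28 s.
Timecode: 00:00:28:35.

00:00:28:35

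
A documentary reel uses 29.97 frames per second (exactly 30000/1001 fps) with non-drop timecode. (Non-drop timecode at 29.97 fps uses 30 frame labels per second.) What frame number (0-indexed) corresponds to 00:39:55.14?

frame 71864

Total seconds to the label: (0 × 3600 + 39 × 60 + 55) = 2395.
Frame index = 2395 × 30 + 14 = 71864.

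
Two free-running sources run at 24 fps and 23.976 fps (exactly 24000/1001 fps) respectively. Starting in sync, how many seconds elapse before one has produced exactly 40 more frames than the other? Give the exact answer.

The gap grows by |24000/1001 − 24| = 24/1001 frames per second.
Time for a 40-frame gap: 40 ÷ (24/1001) = 5005/3 s.

5005/3 seconds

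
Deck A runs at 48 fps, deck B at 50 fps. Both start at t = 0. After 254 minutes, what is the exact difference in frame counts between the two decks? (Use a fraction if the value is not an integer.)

30480 frames

254 min = 15240 s.
A emits 48 × 15240 = 731520 frames; B emits 50 × 15240 = 762000.
Difference = 30480 frames; B is ahead of A.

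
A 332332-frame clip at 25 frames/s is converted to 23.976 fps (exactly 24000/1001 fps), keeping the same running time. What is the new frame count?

Target frames = source frames × (target rate / source rate) = 332332 × (24000/1001)/(25) = 332332 × 960/1001 = 318720.

318720 frames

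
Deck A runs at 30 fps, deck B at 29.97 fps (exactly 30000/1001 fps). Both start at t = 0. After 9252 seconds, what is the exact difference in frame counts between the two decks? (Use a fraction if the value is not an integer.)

277560/1001 frames

A emits 30 × 9252 = 277560 frames; B emits 30000/1001 × 9252 = 277560000/1001.
Difference = 277560/1001 frames (≈ 277.2827); B is behind A.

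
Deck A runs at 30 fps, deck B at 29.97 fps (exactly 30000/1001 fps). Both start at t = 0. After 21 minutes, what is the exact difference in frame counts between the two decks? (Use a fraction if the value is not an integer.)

21 min = 1260 s.
A emits 30 × 1260 = 37800 frames; B emits 30000/1001 × 1260 = 5400000/143.
Difference = 5400/143 frames (≈ 37.7622); B is behind A.

5400/143 frames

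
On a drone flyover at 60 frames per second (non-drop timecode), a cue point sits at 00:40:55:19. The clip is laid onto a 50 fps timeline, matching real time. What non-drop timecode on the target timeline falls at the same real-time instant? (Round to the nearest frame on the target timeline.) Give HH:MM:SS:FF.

00:40:55:16

Source frame index: (0×3600 + 40×60 + 55) × 60 + 19 = 147319.
Real time: 147319 / (60) = 147319/60 s.
Target frame: (147319/60) × (50) = 736595/6 ≈ 122765.833 → 122766.
At 50 labels/s: frame 122766 → 00:40:55:16.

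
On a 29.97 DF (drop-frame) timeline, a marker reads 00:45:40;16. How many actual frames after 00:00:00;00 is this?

Complete 10-minute blocks: 4, each 17982 frames → 71928.
Remaining 5 whole minutes in the current block: 1800 + 4 × 1798 = 8992 frames.
Within the current minute: 40 × 30 + 16 − 2 = 1214 (labels ;00/;01 skipped at this minute). Total = 71928 + 8992 + 1214 = 82134.

82134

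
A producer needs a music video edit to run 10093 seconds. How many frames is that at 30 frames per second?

Frames = 10093 × 30 = 302790.

302790 frames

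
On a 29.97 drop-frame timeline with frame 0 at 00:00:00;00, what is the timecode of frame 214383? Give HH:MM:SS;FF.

01:59:13;09

Each 10-minute DF block holds 10 × 60 × 30 − 9 × 2 = 17982 frames. 214383 ÷ 17982 → 11 full blocks, remainder 16581.
Within the partial block the first minute is 1800 frames and each further minute 1798, so 9 further minute boundaries passed. Total skipped labels = 18 × 11 + 2 × 9 = 216.
Non-drop label index = 214383 + 216 = 214599; at 30 labels/s that is 01:59:13:09, i.e. DF 01:59:13;09.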